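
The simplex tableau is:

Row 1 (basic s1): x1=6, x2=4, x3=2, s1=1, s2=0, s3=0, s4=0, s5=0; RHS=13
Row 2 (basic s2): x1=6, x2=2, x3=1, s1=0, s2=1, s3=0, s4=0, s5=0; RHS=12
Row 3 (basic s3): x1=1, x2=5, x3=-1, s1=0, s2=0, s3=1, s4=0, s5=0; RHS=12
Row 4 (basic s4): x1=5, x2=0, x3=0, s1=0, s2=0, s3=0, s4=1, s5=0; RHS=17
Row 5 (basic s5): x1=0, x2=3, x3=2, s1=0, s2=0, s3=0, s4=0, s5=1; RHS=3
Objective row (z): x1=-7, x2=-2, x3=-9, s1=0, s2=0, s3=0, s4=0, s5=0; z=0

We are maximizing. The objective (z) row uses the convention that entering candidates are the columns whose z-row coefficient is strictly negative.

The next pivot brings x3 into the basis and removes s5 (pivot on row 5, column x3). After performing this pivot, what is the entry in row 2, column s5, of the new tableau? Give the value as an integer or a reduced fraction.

-1/2

Pivot element is row 5, column x3: 2.
Normalize row 5: new (row 5, s5) = 1/2 = 1/2.
row 2 ← row 2 − 1·(new row 5): 0 − 1·(1/2) = -1/2.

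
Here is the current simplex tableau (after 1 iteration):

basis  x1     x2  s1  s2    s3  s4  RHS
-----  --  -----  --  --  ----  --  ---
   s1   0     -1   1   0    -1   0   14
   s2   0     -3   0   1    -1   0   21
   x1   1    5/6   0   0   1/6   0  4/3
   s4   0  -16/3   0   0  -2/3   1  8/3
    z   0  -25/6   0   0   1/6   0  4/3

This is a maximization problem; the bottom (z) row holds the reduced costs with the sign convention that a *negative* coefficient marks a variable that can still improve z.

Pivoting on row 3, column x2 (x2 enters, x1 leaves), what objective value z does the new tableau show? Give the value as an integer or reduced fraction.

Minimum ratio for x2: (4/3)/(5/6) = 8/5.
z changes by −(z-row coeff of x2)·ratio = −(-25/6)·(8/5) = 20/3.
New z = 4/3 + (20/3) = 8.

8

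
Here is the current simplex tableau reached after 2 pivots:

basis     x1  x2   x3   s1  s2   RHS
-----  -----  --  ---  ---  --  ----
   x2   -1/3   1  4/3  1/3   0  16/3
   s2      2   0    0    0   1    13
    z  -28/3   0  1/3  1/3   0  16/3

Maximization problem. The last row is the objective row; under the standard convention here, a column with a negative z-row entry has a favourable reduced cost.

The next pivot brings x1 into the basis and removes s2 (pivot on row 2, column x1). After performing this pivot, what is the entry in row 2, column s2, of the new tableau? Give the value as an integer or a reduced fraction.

Pivot element is row 2, column x1: 2.
Normalize row 2: new (row 2, s2) = 1/2 = 1/2.
Row 2 is the pivot row, so the entry is 1/2.

1/2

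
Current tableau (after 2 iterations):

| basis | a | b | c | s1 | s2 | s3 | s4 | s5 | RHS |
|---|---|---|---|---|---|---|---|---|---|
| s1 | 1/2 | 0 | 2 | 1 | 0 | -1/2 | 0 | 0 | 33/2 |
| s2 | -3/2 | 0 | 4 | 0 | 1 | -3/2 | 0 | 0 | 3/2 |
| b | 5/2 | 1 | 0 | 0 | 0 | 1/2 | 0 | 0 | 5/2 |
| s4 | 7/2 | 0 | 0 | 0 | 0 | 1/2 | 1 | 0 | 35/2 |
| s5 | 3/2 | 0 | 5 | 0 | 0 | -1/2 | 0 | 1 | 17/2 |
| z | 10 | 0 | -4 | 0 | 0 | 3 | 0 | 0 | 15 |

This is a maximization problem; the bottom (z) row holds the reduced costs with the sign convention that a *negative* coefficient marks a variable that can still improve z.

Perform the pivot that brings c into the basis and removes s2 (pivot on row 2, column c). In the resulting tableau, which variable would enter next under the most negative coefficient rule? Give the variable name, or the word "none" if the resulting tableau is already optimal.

none

Pivot element 4. New z-row = old z-row − (-4)·(row 2/4).
Updated z-row coefficients: a: 17/2, b: 0, c: 0, s1: 0, s2: 1, s3: 3/2, s4: 0, s5: 0.
No coefficient is strictly negative; the tableau after this pivot is optimal.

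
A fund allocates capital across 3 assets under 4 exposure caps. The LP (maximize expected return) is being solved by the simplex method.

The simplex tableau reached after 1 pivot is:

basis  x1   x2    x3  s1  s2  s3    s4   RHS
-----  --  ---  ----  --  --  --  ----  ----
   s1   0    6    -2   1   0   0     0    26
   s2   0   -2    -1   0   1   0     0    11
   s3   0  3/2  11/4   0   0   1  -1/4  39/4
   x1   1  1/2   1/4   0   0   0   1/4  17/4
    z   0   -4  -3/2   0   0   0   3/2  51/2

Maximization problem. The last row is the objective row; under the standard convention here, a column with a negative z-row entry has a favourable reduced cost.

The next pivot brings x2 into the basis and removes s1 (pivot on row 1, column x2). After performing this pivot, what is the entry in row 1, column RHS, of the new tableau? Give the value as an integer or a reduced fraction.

Pivot element is row 1, column x2: 6.
Normalize row 1: new (row 1, RHS) = 26/6 = 13/3.
Row 1 is the pivot row, so the entry is 13/3.

13/3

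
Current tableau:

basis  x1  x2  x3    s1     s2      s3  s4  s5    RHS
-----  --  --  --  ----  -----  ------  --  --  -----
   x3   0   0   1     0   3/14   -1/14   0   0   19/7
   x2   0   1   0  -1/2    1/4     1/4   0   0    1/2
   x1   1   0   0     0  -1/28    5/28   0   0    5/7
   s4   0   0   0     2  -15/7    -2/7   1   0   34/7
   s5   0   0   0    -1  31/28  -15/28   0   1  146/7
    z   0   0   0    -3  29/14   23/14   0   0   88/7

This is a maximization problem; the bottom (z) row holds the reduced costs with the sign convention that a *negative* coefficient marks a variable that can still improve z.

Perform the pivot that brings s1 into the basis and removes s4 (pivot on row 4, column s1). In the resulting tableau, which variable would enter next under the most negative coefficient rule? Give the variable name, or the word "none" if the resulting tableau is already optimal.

s2

Pivot element 2. New z-row = old z-row − (-3)·(row 4/2).
Updated z-row coefficients: x1: 0, x2: 0, x3: 0, s1: 0, s2: -8/7, s3: 17/14, s4: 3/2, s5: 0.
The most negative is -8/7 in column s2, so s2 would enter next.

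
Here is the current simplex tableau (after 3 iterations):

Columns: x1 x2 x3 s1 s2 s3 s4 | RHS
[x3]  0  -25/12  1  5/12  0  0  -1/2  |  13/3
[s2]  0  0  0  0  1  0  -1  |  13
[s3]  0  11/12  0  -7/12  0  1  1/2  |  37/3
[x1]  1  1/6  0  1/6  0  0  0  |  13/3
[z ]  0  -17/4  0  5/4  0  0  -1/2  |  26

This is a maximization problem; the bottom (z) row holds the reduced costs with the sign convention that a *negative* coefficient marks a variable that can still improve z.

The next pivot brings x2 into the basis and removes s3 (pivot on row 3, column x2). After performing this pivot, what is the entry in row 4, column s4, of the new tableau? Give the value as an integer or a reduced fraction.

-1/11

Pivot element is row 3, column x2: 11/12.
Normalize row 3: new (row 3, s4) = (1/2)/(11/12) = 6/11.
row 4 ← row 4 − (1/6)·(new row 3): 0 − (1/6)·(6/11) = -1/11.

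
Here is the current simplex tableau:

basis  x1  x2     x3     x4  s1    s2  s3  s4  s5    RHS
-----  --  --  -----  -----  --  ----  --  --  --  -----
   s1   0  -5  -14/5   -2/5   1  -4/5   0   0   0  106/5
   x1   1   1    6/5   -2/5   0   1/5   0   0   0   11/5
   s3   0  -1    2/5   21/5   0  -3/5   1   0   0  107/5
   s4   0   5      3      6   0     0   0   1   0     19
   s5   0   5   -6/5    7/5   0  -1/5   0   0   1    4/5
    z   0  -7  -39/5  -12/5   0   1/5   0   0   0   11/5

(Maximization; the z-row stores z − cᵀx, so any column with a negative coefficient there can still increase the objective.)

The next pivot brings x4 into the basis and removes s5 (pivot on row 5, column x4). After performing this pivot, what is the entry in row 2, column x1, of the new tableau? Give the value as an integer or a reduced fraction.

Pivot element is row 5, column x4: 7/5.
Normalize row 5: new (row 5, x1) = 0/(7/5) = 0.
row 2 ← row 2 − (-2/5)·(new row 5): 1 − (-2/5)·0 = 1.

1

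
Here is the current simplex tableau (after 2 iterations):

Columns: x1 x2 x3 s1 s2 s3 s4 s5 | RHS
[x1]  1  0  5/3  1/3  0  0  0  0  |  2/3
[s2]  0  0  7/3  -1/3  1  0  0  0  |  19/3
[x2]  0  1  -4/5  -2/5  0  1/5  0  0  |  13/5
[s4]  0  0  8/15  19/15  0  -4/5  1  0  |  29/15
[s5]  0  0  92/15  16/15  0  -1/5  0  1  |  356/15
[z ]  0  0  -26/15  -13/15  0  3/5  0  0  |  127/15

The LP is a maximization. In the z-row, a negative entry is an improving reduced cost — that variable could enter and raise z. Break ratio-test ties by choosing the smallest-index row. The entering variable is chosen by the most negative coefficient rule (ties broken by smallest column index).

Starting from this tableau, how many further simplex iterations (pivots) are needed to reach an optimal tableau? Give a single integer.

pivot: x3 in, x1 out → z = 229/25
pivot: s1 in, s4 out → z = 288/29
No improving column remains; optimal.

2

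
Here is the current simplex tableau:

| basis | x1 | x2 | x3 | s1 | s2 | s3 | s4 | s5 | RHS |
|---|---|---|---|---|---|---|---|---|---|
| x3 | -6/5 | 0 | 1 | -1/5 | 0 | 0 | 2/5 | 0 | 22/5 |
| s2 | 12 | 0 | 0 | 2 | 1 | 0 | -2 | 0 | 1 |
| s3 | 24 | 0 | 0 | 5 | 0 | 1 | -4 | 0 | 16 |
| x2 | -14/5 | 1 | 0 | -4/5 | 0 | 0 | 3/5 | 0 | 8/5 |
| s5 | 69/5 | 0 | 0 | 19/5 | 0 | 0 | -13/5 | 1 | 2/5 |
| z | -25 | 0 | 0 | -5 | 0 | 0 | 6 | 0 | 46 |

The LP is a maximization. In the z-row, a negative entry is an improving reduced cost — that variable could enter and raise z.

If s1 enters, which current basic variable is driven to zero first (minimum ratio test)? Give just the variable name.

s5

Ratios: row 1 (x3): entry -1/5 ≤ 0, skip; row 2 (s2): 1/2 = 1/2; row 3 (s3): 16/5 = 16/5; row 4 (x2): entry -4/5 ≤ 0, skip; row 5 (s5): (2/5)/(19/5) = 2/19.
Minimum ratio 2/19 is in the s5 row, so s5 leaves.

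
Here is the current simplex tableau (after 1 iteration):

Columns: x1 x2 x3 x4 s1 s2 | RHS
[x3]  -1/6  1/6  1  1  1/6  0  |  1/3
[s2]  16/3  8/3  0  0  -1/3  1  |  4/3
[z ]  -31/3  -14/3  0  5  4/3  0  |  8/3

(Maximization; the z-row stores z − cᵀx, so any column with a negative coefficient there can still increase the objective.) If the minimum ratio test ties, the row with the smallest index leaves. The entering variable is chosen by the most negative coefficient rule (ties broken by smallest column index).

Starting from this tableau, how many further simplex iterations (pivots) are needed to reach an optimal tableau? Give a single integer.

pivot: x1 in, s2 out → z = 21/4
No improving column remains; optimal.

1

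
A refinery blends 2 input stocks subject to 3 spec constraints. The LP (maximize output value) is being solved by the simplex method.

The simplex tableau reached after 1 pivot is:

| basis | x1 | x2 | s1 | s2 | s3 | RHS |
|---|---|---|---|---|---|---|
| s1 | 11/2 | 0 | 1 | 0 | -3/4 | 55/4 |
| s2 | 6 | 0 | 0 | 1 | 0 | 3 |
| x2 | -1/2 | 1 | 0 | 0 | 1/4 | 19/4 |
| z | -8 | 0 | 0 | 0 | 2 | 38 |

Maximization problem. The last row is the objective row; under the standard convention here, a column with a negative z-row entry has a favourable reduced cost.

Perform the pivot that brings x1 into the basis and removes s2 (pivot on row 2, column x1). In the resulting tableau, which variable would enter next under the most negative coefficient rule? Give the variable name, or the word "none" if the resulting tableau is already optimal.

Pivot element 6. New z-row = old z-row − (-8)·(row 2/6).
Updated z-row coefficients: x1: 0, x2: 0, s1: 0, s2: 4/3, s3: 2.
No coefficient is strictly negative; the tableau after this pivot is optimal.

none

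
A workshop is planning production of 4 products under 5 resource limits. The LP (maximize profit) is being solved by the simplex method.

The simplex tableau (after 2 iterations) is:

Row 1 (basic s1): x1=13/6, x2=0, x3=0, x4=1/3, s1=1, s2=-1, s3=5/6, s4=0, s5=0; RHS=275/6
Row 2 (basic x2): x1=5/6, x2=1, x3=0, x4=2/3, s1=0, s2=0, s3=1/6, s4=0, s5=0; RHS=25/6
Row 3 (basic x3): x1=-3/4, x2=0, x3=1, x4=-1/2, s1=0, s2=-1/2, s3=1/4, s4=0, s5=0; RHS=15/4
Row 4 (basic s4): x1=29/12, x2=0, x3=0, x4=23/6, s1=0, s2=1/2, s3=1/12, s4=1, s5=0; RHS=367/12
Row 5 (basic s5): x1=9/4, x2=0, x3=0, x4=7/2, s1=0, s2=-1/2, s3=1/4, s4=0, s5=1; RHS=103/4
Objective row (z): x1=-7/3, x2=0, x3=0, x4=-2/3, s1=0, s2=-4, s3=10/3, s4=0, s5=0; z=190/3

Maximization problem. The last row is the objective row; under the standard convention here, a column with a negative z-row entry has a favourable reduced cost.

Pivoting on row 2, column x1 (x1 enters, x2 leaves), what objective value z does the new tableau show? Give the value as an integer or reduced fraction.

Minimum ratio for x1: (25/6)/(5/6) = 5.
z changes by −(z-row coeff of x1)·ratio = −(-7/3)·5 = 35/3.
New z = 190/3 + (35/3) = 75.

75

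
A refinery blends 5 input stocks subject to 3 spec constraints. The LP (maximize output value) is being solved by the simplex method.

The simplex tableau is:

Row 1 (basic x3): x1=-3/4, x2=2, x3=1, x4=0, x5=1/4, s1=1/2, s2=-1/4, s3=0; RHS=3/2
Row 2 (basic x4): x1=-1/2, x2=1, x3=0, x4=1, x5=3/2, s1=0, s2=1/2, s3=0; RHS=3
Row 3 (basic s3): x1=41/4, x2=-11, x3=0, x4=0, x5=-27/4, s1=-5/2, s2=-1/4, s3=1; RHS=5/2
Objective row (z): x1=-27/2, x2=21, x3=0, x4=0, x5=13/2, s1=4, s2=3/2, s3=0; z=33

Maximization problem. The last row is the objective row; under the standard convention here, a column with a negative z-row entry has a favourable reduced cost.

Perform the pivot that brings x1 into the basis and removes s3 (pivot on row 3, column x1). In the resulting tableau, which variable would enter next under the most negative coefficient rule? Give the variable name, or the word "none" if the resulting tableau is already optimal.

Pivot element 41/4. New z-row = old z-row − (-27/2)·(row 3/(41/4)).
Updated z-row coefficients: x1: 0, x2: 267/41, x3: 0, x4: 0, x5: -98/41, s1: 29/41, s2: 48/41, s3: 54/41.
The most negative is -98/41 in column x5, so x5 would enter next.

x5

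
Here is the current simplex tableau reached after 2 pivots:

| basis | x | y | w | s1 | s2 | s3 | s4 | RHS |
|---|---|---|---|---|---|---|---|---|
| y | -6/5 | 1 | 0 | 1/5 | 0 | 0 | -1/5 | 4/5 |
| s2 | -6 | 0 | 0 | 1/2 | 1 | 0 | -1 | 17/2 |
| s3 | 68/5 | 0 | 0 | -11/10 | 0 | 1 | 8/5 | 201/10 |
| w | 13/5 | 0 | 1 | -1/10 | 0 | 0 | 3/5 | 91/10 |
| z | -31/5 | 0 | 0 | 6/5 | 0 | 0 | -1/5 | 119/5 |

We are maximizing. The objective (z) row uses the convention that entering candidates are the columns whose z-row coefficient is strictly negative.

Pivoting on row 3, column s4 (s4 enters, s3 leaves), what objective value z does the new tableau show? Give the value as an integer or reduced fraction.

Minimum ratio for s4: (201/10)/(8/5) = 201/16.
z changes by −(z-row coeff of s4)·ratio = −(-1/5)·(201/16) = 201/80.
New z = 119/5 + (201/80) = 421/16.

421/16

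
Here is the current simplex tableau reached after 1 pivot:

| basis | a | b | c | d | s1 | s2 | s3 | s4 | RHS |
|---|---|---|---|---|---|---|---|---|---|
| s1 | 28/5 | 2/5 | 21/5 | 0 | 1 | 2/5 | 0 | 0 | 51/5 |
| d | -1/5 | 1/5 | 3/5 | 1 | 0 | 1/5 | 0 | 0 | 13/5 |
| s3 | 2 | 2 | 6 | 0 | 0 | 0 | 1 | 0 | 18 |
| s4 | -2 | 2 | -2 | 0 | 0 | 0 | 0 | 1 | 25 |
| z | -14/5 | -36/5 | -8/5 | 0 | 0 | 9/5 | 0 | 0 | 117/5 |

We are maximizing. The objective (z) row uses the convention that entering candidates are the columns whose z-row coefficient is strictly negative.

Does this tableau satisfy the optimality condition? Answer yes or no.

Column a has objective-row coefficient -14/5, which is negative; an improving pivot exists, so not yet optimal.

no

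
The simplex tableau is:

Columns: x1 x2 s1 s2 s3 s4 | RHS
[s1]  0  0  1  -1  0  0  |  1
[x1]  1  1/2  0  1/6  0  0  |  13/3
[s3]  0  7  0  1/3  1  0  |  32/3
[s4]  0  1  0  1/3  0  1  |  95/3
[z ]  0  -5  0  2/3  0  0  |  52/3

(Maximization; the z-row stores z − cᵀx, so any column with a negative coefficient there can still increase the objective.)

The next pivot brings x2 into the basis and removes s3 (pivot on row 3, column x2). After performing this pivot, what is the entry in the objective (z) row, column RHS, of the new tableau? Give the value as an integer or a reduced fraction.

524/21

Pivot element is row 3, column x2: 7.
Normalize row 3: new (row 3, RHS) = (32/3)/7 = 32/21.
z-row ← z-row − (-5)·(new row 3): 52/3 − (-5)·(32/21) = 524/21.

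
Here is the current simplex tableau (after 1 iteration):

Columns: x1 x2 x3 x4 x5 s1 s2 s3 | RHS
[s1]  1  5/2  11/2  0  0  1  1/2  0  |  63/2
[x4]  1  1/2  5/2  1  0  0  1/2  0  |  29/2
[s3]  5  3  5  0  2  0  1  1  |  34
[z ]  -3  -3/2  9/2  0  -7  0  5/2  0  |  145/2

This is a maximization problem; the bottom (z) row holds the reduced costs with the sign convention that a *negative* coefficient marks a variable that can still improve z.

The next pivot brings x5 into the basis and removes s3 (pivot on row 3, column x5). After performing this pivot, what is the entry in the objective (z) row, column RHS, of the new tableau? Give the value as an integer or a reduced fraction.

Pivot element is row 3, column x5: 2.
Normalize row 3: new (row 3, RHS) = 34/2 = 17.
z-row ← z-row − (-7)·(new row 3): 145/2 − (-7)·17 = 383/2.

383/2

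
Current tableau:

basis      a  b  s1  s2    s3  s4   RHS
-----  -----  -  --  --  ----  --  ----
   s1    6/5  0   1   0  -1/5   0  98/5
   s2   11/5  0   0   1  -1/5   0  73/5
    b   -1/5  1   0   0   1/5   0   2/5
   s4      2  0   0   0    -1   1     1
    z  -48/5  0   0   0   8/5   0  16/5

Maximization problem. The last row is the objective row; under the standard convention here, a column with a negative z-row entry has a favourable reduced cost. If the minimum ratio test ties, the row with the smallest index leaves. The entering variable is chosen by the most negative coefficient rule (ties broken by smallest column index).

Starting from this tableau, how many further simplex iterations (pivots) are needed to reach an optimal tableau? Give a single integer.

2

pivot: a in, s4 out → z = 8
pivot: s3 in, b out → z = 24
No improving column remains; optimal.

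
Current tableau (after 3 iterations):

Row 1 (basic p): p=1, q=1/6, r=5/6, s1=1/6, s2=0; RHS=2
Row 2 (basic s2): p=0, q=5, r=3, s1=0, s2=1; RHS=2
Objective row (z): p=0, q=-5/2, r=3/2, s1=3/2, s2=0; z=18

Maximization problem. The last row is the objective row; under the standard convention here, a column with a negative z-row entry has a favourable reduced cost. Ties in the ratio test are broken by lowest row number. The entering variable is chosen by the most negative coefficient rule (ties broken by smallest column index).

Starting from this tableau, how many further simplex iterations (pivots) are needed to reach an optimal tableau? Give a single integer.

1

pivot: q in, s2 out → z = 19
No improving column remains; optimal.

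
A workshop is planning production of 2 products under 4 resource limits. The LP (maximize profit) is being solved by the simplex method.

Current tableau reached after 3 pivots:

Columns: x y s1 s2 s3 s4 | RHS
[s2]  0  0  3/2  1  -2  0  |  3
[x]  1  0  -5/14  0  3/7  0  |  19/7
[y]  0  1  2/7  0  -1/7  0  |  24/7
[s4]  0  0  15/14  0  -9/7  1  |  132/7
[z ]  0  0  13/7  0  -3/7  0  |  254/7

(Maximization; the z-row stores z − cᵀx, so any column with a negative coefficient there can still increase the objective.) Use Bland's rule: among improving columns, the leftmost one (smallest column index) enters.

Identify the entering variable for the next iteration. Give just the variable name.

s3

Objective-row coefficients: x: 0, y: 0, s1: 13/7, s2: 0, s3: -3/7, s4: 0.
Improving columns: s3. Bland's rule picks the smallest column index → s3.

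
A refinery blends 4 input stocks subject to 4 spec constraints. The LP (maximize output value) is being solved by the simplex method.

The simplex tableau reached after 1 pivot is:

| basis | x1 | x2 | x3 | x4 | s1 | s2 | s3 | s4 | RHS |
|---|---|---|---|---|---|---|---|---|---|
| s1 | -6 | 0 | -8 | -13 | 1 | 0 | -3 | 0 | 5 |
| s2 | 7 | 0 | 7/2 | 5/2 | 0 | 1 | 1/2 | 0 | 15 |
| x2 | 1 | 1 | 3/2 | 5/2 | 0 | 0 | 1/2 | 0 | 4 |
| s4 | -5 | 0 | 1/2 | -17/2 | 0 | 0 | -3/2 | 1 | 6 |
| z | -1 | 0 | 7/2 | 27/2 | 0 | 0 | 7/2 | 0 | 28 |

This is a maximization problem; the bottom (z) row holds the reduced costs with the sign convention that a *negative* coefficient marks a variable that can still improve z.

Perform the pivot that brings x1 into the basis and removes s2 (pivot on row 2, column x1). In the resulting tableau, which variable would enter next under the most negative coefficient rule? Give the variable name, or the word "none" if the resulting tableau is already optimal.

Pivot element 7. New z-row = old z-row − (-1)·(row 2/7).
Updated z-row coefficients: x1: 0, x2: 0, x3: 4, x4: 97/7, s1: 0, s2: 1/7, s3: 25/7, s4: 0.
No coefficient is strictly negative; the tableau after this pivot is optimal.

none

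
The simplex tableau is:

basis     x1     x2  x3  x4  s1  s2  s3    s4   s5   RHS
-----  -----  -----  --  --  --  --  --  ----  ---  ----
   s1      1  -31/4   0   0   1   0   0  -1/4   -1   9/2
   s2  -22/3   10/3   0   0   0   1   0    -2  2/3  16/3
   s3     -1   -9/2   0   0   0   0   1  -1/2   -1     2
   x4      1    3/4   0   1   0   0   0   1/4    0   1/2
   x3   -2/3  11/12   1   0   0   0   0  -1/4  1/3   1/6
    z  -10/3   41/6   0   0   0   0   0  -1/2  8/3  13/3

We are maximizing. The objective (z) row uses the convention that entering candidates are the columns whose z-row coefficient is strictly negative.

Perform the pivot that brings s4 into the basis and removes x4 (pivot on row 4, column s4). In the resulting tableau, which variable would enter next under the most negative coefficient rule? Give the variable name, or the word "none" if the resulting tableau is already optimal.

x1

Pivot element 1/4. New z-row = old z-row − (-1/2)·(row 4/(1/4)).
Updated z-row coefficients: x1: -4/3, x2: 25/3, x3: 0, x4: 2, s1: 0, s2: 0, s3: 0, s4: 0, s5: 8/3.
The most negative is -4/3 in column x1, so x1 would enter next.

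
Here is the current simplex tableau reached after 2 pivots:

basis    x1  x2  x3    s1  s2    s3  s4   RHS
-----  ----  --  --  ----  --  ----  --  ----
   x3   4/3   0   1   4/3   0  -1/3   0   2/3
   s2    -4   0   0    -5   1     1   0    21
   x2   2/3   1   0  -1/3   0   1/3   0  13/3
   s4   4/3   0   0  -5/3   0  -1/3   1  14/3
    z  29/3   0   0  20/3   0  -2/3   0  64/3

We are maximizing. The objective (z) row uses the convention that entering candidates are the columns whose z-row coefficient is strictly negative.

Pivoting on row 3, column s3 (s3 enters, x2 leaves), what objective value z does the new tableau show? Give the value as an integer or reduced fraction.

30

Minimum ratio for s3: (13/3)/(1/3) = 13.
z changes by −(z-row coeff of s3)·ratio = −(-2/3)·13 = 26/3.
New z = 64/3 + (26/3) = 30.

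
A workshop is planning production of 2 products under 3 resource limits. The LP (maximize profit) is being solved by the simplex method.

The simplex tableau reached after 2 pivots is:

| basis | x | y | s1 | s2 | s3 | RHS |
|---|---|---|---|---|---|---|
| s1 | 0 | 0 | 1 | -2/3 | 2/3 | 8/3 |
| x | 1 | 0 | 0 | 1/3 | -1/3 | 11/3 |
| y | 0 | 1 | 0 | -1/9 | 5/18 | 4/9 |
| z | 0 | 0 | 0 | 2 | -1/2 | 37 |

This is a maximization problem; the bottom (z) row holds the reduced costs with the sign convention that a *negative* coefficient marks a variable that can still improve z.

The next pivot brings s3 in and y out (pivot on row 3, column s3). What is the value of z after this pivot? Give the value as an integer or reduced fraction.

Minimum ratio for s3: (4/9)/(5/18) = 8/5.
z changes by −(z-row coeff of s3)·ratio = −(-1/2)·(8/5) = 4/5.
New z = 37 + (4/5) = 189/5.

189/5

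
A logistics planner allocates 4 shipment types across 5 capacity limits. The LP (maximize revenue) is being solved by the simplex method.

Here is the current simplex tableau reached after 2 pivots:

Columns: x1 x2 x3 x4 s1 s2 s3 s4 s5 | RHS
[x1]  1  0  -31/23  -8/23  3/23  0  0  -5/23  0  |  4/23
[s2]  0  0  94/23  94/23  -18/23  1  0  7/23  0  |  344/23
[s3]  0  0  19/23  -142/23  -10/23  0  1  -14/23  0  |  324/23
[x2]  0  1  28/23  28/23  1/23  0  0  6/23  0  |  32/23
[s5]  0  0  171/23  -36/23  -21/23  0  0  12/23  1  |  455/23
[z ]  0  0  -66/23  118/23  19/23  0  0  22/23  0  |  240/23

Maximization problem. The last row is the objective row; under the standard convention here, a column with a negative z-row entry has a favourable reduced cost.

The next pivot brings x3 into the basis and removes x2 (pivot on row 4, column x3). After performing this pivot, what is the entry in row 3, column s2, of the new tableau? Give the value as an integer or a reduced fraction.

Pivot element is row 4, column x3: 28/23.
Normalize row 4: new (row 4, s2) = 0/(28/23) = 0.
row 3 ← row 3 − (19/23)·(new row 4): 0 − (19/23)·0 = 0.

0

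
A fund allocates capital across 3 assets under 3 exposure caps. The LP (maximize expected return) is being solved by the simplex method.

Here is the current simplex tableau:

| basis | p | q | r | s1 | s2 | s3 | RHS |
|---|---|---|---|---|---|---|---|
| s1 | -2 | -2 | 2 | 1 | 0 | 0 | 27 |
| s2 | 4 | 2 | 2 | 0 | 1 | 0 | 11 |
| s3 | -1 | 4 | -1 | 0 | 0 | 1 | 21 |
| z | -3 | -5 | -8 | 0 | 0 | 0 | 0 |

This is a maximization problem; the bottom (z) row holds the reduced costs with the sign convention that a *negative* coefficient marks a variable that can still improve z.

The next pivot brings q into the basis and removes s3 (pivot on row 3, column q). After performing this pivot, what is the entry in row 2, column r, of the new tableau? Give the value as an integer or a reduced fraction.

5/2

Pivot element is row 3, column q: 4.
Normalize row 3: new (row 3, r) = (-1)/4 = -1/4.
row 2 ← row 2 − 2·(new row 3): 2 − 2·(-1/4) = 5/2.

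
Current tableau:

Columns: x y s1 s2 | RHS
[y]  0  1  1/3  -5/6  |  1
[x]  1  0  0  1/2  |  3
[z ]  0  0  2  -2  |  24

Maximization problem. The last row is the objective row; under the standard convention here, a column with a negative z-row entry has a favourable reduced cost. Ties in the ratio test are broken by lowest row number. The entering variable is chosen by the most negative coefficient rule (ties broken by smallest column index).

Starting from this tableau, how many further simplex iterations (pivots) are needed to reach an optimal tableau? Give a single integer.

1

pivot: s2 in, x out → z = 36
No improving column remains; optimal.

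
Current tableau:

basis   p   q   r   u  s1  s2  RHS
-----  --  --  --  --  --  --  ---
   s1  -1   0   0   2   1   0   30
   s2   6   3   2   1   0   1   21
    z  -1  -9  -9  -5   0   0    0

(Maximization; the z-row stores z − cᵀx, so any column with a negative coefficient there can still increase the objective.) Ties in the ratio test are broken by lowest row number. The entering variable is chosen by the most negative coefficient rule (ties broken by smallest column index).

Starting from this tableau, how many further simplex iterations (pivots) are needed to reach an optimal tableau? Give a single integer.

3

pivot: q in, s2 out → z = 63
pivot: r in, q out → z = 189/2
pivot: u in, s1 out → z = 102
No improving column remains; optimal.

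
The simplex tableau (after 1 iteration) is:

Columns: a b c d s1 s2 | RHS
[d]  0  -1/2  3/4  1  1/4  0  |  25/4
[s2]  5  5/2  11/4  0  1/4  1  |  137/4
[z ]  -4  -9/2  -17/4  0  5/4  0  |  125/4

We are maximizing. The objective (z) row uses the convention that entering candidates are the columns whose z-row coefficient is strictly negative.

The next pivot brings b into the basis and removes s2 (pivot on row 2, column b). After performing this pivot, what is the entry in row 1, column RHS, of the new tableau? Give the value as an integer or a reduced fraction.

131/10

Pivot element is row 2, column b: 5/2.
Normalize row 2: new (row 2, RHS) = (137/4)/(5/2) = 137/10.
row 1 ← row 1 − (-1/2)·(new row 2): 25/4 − (-1/2)·(137/10) = 131/10.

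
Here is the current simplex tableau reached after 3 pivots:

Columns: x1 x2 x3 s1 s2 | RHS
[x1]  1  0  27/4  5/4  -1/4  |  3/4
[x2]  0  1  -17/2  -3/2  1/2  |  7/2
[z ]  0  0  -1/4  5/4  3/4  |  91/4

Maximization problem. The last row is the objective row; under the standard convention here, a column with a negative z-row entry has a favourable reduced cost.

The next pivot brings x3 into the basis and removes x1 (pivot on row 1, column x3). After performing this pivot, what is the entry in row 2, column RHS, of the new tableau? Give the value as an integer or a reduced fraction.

Pivot element is row 1, column x3: 27/4.
Normalize row 1: new (row 1, RHS) = (3/4)/(27/4) = 1/9.
row 2 ← row 2 − (-17/2)·(new row 1): 7/2 − (-17/2)·(1/9) = 40/9.

40/9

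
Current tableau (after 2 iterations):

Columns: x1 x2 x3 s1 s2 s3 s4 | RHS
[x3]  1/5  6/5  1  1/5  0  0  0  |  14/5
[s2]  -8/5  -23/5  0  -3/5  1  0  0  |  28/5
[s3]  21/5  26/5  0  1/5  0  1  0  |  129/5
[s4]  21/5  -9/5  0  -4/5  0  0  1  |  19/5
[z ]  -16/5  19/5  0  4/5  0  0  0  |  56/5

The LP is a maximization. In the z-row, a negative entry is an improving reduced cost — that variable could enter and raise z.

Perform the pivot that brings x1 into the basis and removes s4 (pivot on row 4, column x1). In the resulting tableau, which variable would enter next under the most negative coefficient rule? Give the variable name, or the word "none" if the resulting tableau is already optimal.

Pivot element 21/5. New z-row = old z-row − (-16/5)·(row 4/(21/5)).
Updated z-row coefficients: x1: 0, x2: 17/7, x3: 0, s1: 4/21, s2: 0, s3: 0, s4: 16/21.
No coefficient is strictly negative; the tableau after this pivot is optimal.

none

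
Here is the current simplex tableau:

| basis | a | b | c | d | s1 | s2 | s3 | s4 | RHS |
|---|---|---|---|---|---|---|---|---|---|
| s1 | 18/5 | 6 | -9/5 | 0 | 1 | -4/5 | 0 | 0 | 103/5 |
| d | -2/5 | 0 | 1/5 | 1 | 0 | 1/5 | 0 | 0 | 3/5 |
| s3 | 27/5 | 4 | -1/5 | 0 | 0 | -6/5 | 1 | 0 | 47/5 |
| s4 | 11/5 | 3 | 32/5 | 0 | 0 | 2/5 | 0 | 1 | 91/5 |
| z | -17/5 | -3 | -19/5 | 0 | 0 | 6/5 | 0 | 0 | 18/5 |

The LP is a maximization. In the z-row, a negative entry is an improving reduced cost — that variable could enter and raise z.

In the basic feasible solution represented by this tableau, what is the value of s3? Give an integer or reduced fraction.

s3 is basic (row 3); its value is the RHS of that row: 47/5.

47/5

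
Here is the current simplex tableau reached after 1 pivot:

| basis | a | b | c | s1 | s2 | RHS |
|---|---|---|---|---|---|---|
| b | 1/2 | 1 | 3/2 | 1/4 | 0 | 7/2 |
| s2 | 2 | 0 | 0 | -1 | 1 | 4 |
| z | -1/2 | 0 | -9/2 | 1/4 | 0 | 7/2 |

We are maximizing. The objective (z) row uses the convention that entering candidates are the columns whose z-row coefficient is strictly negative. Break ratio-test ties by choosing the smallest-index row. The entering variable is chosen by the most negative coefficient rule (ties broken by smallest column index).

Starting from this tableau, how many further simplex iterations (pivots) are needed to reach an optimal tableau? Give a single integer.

pivot: c in, b out → z = 14
No improving column remains; optimal.

1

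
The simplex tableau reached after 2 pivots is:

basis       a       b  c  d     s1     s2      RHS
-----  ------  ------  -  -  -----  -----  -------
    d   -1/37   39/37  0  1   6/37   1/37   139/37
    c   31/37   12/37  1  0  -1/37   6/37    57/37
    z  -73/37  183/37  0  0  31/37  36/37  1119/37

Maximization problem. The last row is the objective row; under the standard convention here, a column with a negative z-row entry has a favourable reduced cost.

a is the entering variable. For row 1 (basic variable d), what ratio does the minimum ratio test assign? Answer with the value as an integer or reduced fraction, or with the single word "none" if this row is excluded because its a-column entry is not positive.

none

The a entry in row 1 is -1/37 ≤ 0, so this row gives no ratio.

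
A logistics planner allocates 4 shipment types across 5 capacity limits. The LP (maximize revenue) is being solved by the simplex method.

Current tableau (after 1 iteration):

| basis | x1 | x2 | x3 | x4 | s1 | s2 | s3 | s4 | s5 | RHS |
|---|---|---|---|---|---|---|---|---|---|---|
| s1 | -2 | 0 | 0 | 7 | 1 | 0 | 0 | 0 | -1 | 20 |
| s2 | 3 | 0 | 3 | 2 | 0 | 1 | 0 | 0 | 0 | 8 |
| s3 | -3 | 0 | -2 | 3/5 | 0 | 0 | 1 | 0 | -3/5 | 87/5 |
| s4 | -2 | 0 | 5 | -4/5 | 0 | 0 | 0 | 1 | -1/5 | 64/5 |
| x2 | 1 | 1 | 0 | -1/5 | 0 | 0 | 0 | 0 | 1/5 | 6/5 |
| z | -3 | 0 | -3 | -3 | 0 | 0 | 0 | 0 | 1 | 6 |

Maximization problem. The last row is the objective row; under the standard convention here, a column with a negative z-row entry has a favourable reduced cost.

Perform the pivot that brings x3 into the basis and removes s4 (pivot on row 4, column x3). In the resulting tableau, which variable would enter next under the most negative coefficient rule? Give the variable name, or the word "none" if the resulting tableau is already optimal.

x1

Pivot element 5. New z-row = old z-row − (-3)·(row 4/5).
Updated z-row coefficients: x1: -21/5, x2: 0, x3: 0, x4: -87/25, s1: 0, s2: 0, s3: 0, s4: 3/5, s5: 22/25.
The most negative is -21/5 in column x1, so x1 would enter next.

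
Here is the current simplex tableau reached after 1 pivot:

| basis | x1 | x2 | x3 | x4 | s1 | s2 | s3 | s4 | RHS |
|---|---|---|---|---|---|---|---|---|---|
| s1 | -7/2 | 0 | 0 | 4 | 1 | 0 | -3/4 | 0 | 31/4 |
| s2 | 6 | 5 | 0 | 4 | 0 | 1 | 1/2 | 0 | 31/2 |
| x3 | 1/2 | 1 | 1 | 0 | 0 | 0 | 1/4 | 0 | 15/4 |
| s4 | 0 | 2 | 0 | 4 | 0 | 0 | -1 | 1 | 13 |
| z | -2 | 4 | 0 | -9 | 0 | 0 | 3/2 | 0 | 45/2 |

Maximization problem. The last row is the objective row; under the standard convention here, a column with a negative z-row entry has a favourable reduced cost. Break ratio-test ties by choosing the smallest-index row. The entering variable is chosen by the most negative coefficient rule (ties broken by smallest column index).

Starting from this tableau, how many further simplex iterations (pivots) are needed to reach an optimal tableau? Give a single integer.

2

pivot: x4 in, s1 out → z = 639/16
pivot: x1 in, s2 out → z = 7295/152
No improving column remains; optimal.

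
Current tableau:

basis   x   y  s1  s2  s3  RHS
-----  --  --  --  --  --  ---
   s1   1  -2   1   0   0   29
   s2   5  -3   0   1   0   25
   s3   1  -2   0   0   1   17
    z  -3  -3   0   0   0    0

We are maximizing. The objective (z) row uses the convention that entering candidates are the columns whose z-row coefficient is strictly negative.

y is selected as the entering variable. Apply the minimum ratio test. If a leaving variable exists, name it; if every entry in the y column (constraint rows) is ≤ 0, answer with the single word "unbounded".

unbounded

y-column entries: row 1: -2, row 2: -3, row 3: -2. All ≤ 0, so y can increase without bound; the LP is unbounded in this direction.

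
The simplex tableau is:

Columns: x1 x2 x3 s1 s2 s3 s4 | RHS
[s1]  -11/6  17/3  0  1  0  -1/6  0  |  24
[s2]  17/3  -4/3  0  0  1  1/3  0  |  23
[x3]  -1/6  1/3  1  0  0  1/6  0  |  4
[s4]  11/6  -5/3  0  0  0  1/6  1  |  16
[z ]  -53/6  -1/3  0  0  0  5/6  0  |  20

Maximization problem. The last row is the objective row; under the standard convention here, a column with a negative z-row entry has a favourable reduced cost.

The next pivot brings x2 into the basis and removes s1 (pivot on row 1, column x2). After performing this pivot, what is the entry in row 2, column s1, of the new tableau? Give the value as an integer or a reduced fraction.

4/17

Pivot element is row 1, column x2: 17/3.
Normalize row 1: new (row 1, s1) = 1/(17/3) = 3/17.
row 2 ← row 2 − (-4/3)·(new row 1): 0 − (-4/3)·(3/17) = 4/17.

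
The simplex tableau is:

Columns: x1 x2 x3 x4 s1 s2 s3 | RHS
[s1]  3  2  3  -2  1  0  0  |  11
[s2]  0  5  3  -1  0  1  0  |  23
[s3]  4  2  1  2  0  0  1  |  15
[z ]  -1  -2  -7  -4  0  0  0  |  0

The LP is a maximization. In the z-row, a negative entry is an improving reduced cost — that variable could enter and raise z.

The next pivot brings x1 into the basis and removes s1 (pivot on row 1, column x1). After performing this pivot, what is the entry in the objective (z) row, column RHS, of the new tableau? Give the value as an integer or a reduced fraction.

Pivot element is row 1, column x1: 3.
Normalize row 1: new (row 1, RHS) = 11/3 = 11/3.
z-row ← z-row − (-1)·(new row 1): 0 − (-1)·(11/3) = 11/3.

11/3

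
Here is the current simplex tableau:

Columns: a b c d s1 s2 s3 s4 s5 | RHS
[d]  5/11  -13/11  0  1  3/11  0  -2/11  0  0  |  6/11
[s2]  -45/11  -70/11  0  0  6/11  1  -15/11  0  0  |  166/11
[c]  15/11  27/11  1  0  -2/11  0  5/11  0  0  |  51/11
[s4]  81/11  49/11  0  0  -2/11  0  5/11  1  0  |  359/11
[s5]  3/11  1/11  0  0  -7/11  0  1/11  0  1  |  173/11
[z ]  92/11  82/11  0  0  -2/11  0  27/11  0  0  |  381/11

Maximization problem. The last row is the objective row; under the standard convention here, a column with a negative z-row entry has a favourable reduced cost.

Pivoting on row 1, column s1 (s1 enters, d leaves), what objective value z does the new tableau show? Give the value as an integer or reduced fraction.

Minimum ratio for s1: (6/11)/(3/11) = 2.
z changes by −(z-row coeff of s1)·ratio = −(-2/11)·2 = 4/11.
New z = 381/11 + (4/11) = 35.

35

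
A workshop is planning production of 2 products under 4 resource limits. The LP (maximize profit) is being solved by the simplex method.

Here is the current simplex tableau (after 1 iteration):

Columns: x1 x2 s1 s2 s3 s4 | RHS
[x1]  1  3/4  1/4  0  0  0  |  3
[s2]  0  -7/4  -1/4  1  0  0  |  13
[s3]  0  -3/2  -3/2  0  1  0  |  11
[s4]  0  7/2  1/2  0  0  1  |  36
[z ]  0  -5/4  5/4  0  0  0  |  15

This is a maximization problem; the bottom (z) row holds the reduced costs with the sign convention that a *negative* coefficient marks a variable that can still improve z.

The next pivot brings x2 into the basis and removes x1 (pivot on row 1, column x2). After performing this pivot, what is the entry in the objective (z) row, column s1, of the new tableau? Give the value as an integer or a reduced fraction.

5/3

Pivot element is row 1, column x2: 3/4.
Normalize row 1: new (row 1, s1) = (1/4)/(3/4) = 1/3.
z-row ← z-row − (-5/4)·(new row 1): 5/4 − (-5/4)·(1/3) = 5/3.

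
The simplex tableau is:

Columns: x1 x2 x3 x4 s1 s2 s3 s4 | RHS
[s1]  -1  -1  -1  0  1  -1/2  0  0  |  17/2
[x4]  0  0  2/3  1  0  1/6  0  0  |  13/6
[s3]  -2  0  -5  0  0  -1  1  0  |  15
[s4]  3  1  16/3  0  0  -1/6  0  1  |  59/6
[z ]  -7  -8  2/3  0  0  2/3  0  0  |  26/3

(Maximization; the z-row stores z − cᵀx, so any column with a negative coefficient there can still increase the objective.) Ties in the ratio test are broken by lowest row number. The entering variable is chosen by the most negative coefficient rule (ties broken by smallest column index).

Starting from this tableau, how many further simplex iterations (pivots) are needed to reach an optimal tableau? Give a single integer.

pivot: x2 in, s4 out → z = 262/3
pivot: s2 in, x4 out → z = 96
No improving column remains; optimal.

2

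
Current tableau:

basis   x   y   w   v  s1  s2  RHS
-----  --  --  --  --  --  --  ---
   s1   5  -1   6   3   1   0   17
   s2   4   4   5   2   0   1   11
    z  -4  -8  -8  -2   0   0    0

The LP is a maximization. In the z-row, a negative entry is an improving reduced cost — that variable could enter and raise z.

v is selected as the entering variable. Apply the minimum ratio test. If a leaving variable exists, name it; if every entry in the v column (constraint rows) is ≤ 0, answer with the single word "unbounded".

s2

Ratios: row 1 (s1): 17/3 = 17/3; row 2 (s2): 11/2 = 11/2.
Minimum ratio is in the s2 row, so s2 leaves.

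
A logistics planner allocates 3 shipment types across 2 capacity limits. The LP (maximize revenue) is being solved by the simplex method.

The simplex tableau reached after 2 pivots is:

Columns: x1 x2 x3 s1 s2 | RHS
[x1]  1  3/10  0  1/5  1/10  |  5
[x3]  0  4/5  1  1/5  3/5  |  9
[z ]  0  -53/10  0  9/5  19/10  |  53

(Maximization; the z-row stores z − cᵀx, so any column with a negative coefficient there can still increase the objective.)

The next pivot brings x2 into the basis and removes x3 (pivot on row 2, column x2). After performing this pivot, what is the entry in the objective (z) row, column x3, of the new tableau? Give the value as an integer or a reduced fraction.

53/8

Pivot element is row 2, column x2: 4/5.
Normalize row 2: new (row 2, x3) = 1/(4/5) = 5/4.
z-row ← z-row − (-53/10)·(new row 2): 0 − (-53/10)·(5/4) = 53/8.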